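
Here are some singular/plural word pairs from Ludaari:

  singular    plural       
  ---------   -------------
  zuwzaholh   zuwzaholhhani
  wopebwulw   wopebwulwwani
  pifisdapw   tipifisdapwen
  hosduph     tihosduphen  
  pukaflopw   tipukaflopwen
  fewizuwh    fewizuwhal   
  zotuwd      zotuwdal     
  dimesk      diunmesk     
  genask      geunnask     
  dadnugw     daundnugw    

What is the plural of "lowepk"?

tilowepken

wopebwulw and pifisdapw both end in -w yet inflect differently (wopebwulwwani, tipifisdapwen), so the final letter is not what conditions the rule; the second-to-last letter is.
"lowepk" has second-to-last letter 'p'. The stems whose second-to-last letter is 'p' (pifisdapw → tipifisdapwen, hosduph → tihosduphen, pukaflopw → tipukaflopwen) add ti- … -en around the stem.
So lowepk → tilowepken.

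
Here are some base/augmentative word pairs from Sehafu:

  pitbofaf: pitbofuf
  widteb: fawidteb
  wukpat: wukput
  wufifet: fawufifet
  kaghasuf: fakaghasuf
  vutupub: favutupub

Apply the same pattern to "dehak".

wufifet and wukpat both end in -t yet inflect differently (fawufifet, wukput), so the final letter is not what conditions the rule; the last vowel is.
"dehak" has last vowel 'a'. The stems whose last vowel is 'a' (wukpat → wukput, pitbofaf → pitbofuf) change the last vowel to 'u'.
So dehak → dehuk.

dehuk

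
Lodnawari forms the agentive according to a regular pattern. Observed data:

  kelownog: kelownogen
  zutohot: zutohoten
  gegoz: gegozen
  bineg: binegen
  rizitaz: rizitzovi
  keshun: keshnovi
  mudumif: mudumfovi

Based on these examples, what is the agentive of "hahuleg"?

hahulegen

"hahuleg" has last vowel 'e'. The one such stem in the data (bineg → binegen) adds -en, so the same rule applies.
So hahuleg → hahulegen.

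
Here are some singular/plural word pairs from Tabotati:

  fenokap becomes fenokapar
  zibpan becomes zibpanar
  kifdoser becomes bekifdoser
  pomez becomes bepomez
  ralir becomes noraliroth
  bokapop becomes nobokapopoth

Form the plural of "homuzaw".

homuzawar

kifdoser and ralir both end in -r yet inflect differently (bekifdoser, noraliroth), so the final letter is not what conditions the rule; the last vowel is.
"homuzaw" has last vowel 'a'. The stems whose last vowel is 'a' (fenokap → fenokapar, zibpan → zibpanar) add -ar.
The other patterns: stems whose last vowel is 'e' add the prefix be-; stems whose last vowel is 'i' or 'o' add no- … -oth around the stem.
So homuzaw → homuzawar.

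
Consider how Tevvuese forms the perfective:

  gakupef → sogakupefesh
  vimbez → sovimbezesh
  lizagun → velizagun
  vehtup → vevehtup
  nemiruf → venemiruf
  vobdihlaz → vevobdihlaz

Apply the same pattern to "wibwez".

"wibwez" has last vowel 'e'. The stems whose last vowel is 'e' (gakupef → sogakupefesh, vimbez → sovimbezesh) add so- … -esh around the stem.
So wibwez → sowibwezesh.

sowibwezesh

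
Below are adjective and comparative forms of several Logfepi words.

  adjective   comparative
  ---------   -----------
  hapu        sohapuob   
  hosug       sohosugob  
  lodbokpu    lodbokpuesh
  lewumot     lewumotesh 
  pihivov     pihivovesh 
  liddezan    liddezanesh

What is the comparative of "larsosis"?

hapu and lodbokpu both end in -u yet inflect differently (sohapuob, lodbokpuesh), so the final letter is not what conditions the rule; the first letter is.
"larsosis" begins with l-. The stems beginning with l- (lodbokpu → lodbokpuesh, lewumot → lewumotesh, liddezan → liddezanesh) add -esh.
The other pattern: stems beginning with h- add so- … -ob around the stem.
So larsosis → larsosisesh.

larsosisesh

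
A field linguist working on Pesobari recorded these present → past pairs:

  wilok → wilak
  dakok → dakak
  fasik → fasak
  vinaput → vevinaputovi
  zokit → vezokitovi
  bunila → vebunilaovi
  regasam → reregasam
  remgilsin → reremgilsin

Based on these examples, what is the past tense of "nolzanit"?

"nolzanit" ends in -t. The stems ending in -t (vinaput → vevinaputovi, zokit → vezokitovi) add ve- … -ovi around the stem.
So nolzanit → venolzanitovi.

venolzanitovi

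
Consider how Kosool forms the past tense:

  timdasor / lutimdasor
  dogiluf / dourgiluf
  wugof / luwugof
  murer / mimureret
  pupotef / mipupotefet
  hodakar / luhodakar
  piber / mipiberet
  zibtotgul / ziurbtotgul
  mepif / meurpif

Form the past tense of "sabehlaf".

hodakar and murer both end in -r yet inflect differently (luhodakar, mimureret), so the final letter is not what conditions the rule; the last vowel is.
"sabehlaf" has last vowel 'a'. The one such stem in the data (hodakar → luhodakar) adds the prefix lu-, so the same rule applies.
So sabehlaf → lusabehlaf.

lusabehlaf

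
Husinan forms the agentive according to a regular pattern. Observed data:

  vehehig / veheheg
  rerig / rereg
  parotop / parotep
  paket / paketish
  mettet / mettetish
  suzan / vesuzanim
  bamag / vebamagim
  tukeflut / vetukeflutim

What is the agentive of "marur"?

vemarurim

vehehig and bamag both end in -g yet inflect differently (veheheg, vebamagim), so the final letter is not what conditions the rule; the last vowel is.
"marur" has last vowel 'u'. The one such stem in the data (tukeflut → vetukeflutim) adds ve- … -im around the stem, so the same rule applies.
The other patterns: stems whose last vowel is 'i' or 'o' change the last vowel to 'e'; stems whose last vowel is 'e' add -ish.
So marur → vemarurim.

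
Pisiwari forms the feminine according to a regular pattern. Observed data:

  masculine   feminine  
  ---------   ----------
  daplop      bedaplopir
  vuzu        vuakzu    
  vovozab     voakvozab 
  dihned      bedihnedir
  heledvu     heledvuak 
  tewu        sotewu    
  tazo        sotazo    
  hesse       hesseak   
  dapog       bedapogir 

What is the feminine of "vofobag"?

vuzu and heledvu both end in -u yet inflect differently (vuakzu, heledvuak), so the final letter is not what conditions the rule; the first letter is.
"vofobag" begins with v-. The stems beginning with v- (vovozab → voakvozab, vuzu → vuakzu) insert -ak- after the first vowel.
The other patterns: stems beginning with h- add -ak; stems beginning with d- add be- … -ir around the stem; stems beginning with t- add the prefix so-.
So vofobag → voakfobag.

voakfobag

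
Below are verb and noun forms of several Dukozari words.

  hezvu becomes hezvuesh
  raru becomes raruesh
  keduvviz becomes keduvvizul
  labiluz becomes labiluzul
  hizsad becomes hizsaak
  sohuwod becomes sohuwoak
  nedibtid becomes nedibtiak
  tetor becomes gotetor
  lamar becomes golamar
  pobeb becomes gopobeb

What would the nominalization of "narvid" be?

narviak

hezvu and labiluz both have last vowel 'u' yet inflect differently (hezvuesh, labiluzul), so the last vowel is not what conditions the rule; the final letter is.
"narvid" ends in -d. The stems ending in -d (hizsad → hizsaak, sohuwod → sohuwoak, nedibtid → nedibtiak) drop the final letter and add -ak.
The other patterns: stems ending in -u add -esh; stems ending in -z add -ul; stems ending in -b or -r add the prefix go-.
So narvid → narviak.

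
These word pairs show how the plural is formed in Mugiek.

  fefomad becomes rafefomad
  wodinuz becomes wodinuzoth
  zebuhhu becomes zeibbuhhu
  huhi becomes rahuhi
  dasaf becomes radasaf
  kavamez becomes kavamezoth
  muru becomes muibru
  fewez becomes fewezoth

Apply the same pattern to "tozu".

toibzu

muru and wodinuz both have last vowel 'u' yet inflect differently (muibru, wodinuzoth), so the last vowel is not what conditions the rule; the final letter is.
"tozu" ends in -u. The stems ending in -u (muru → muibru, zebuhhu → zeibbuhhu) insert -ib- after the first vowel.
So tozu → toibzu.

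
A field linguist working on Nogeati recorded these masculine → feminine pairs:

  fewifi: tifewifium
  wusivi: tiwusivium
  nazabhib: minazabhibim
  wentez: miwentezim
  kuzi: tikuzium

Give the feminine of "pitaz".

mipitazim

wusivi and nazabhib both have last vowel 'i' yet inflect differently (tiwusivium, minazabhibim), so the last vowel is not what conditions the rule; the final letter is.
"pitaz" ends in -z. The one such stem in the data (wentez → miwentezim) adds mi- … -im around the stem, so the same rule applies.
So pitaz → mipitazim.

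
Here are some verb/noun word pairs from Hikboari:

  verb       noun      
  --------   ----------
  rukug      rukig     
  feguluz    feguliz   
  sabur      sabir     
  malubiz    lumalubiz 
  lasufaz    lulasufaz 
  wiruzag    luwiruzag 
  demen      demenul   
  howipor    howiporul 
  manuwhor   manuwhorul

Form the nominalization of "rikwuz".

rikwiz

feguluz and malubiz both end in -z yet inflect differently (feguliz, lumalubiz), so the final letter is not what conditions the rule; the last vowel is.
"rikwuz" has last vowel 'u'. The stems whose last vowel is 'u' (rukug → rukig, feguluz → feguliz, sabur → sabir) change the last vowel to 'i'.
So rikwuz → rikwiz.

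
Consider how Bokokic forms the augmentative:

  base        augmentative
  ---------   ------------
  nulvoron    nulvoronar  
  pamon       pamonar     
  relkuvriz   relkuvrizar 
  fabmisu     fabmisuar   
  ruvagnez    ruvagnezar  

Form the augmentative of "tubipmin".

Every pair shown (nulvoron → nulvoronar, pamon → pamonar, relkuvriz → relkuvrizar, …) follows the same rule: add -ar.
So tubipmin → tubipminar.

tubipminar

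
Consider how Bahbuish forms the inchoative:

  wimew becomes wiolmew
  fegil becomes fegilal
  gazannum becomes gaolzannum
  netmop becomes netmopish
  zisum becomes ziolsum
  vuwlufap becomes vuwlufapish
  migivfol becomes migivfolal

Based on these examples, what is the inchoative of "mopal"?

migivfol and netmop both have last vowel 'o' yet inflect differently (migivfolal, netmopish), so the last vowel is not what conditions the rule; the final letter is.
"mopal" ends in -l. The stems ending in -l (migivfol → migivfolal, fegil → fegilal) add -al.
The other patterns: stems ending in -p add -ish; stems ending in -m or -w insert -ol- after the first vowel.
So mopal → mopalal.

mopalal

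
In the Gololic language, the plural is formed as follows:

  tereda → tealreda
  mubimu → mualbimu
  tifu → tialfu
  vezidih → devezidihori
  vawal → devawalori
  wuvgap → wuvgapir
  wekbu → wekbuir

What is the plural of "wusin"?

wusinir

wekbu and mubimu both end in -u yet inflect differently (wekbuir, mualbimu), so the final letter is not what conditions the rule; the first letter is.
"wusin" begins with w-. The stems beginning with w- (wekbu → wekbuir, wuvgap → wuvgapir) add -ir.
So wusin → wusinir.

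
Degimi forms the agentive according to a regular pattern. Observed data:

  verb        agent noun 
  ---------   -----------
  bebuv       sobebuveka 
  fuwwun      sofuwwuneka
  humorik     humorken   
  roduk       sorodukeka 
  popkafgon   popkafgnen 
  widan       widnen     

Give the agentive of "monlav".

monlven

fuwwun and popkafgon both end in -n yet inflect differently (sofuwwuneka, popkafgnen), so the final letter is not what conditions the rule; the last vowel is.
"monlav" has last vowel 'a'. The one such stem in the data (widan → widnen) deletes the last vowel and adds -en (as do popkafgon, humorik), so the same rule applies.
So monlav → monlven.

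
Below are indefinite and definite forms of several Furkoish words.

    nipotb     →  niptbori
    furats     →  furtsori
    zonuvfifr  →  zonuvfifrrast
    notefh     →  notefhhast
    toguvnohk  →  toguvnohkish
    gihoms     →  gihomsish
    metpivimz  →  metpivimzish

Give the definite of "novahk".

furats and gihoms both end in -s yet inflect differently (furtsori, gihomsish), so the final letter is not what conditions the rule; the second-to-last letter is.
"novahk" has second-to-last letter 'h'. The one such stem in the data (toguvnohk → toguvnohkish) adds -ish, so the same rule applies.
So novahk → novahkish.

novahkish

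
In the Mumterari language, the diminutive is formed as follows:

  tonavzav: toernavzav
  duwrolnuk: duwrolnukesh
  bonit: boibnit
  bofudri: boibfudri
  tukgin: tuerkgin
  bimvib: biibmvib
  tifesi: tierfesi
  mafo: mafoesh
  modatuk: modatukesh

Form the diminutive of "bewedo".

tifesi and bofudri both end in -i yet inflect differently (tierfesi, boibfudri), so the final letter is not what conditions the rule; the first letter is.
"bewedo" begins with b-. The stems beginning with b- (bimvib → biibmvib, bofudri → boibfudri, bonit → boibnit) insert -ib- after the first vowel.
The other patterns: stems beginning with t- insert -er- after the first vowel; stems beginning with d- or m- add -esh.
So bewedo → beibwedo.

beibwedo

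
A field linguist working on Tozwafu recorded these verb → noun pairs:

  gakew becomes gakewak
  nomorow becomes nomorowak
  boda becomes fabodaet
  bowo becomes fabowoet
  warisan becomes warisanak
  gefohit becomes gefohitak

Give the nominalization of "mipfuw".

mipfuwak

"mipfuw" ends in a consonant. The stems ending in a consonant (gefohit → gefohitak, gakew → gakewak, warisan → warisanak) add -ak.
So mipfuw → mipfuwak.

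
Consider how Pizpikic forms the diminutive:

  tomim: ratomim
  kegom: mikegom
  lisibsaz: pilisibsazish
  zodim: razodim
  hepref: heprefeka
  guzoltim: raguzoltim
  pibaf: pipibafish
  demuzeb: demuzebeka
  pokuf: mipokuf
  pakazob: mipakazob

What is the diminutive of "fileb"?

filebeka

"fileb" has last vowel 'e'. The stems whose last vowel is 'e' (hepref → heprefeka, demuzeb → demuzebeka) add -eka.
The other patterns: stems whose last vowel is 'i' add the prefix ra-; stems whose last vowel is 'a' add pi- … -ish around the stem; stems whose last vowel is 'o' or 'u' add the prefix mi-.
So fileb → filebeka.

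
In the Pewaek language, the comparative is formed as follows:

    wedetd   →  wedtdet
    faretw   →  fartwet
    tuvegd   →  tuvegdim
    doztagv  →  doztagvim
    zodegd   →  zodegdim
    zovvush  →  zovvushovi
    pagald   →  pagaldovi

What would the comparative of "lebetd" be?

wedetd and tuvegd both end in -d yet inflect differently (wedtdet, tuvegdim), so the final letter is not what conditions the rule; the second-to-last letter is.
"lebetd" has second-to-last letter 't'. The stems whose second-to-last letter is 't' (wedetd → wedtdet, faretw → fartwet) delete the last vowel and add -et.
The other patterns: stems whose second-to-last letter is 'g' add -im; stems whose second-to-last letter is 'l' or 's' add -ovi.
So lebetd → lebtdet.

lebtdet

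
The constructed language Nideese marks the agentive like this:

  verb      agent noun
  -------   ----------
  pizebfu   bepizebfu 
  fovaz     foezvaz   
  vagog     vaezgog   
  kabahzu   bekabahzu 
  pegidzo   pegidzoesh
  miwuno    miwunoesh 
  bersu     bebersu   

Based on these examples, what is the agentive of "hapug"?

pegidzo and vagog both have last vowel 'o' yet inflect differently (pegidzoesh, vaezgog), so the last vowel is not what conditions the rule; the final letter is.
"hapug" ends in -g. The one such stem in the data (vagog → vaezgog) inserts -ez- after the first vowel (as does fovaz), so the same rule applies.
So hapug → haezpug.

haezpug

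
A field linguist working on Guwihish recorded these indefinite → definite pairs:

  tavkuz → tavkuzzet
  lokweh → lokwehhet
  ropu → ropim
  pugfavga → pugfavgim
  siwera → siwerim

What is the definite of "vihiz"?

vihizzet

ropu and tavkuz both have last vowel 'u' yet inflect differently (ropim, tavkuzzet), so the last vowel is not what conditions the rule; whether the stem ends in a vowel or a consonant is.
"vihiz" ends in a consonant. The stems ending in a consonant (tavkuz → tavkuzzet, lokweh → lokwehhet) double the final consonant and add -et.
The other pattern: stems ending in a vowel drop the final letter and add -im.
So vihiz → vihizzet.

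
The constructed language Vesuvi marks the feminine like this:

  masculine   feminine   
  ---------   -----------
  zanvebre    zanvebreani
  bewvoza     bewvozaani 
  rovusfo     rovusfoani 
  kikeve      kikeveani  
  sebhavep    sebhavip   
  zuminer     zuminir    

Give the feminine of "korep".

"korep" ends in a consonant. The stems ending in a consonant (sebhavep → sebhavip, zuminer → zuminir) change the last vowel to 'i'.
The other pattern: stems ending in a vowel add -ani.
So korep → korip.

korip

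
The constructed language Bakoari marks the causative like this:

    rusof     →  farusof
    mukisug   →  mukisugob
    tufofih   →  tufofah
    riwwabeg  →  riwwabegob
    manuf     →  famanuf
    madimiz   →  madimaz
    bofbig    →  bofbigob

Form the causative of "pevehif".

fapevehif

mukisug and manuf both have last vowel 'u' yet inflect differently (mukisugob, famanuf), so the last vowel is not what conditions the rule; the final letter is.
"pevehif" ends in -f. The stems ending in -f (rusof → farusof, manuf → famanuf) add the prefix fa-.
The other patterns: stems ending in -g add -ob; stems ending in -h or -z change the last vowel to 'a'.
So pevehif → fapevehif.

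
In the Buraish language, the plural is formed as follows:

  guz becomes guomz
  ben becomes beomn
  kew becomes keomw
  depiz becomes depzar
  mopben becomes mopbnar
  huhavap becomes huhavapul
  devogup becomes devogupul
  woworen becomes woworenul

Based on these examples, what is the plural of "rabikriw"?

guz and depiz both end in -z yet inflect differently (guomz, depzar), so the final letter is not what conditions the rule; the number of vowels is.
"rabikriw" has 3 vowels. The stems with 3 vowels (huhavap → huhavapul, devogup → devogupul, woworen → woworenul) add -ul.
The other patterns: stems with 1 vowel insert -om- after the first vowel; stems with 2 vowels delete the last vowel and add -ar.
So rabikriw → rabikriwul.

rabikriwul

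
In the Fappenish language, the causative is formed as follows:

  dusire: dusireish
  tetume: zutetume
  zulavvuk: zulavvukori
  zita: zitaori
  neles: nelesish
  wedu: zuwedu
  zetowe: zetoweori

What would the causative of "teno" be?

tetume and zetowe both end in -e yet inflect differently (zutetume, zetoweori), so the final letter is not what conditions the rule; the first letter is.
"teno" begins with t-. The one such stem in the data (tetume → zutetume) adds the prefix zu-, so the same rule applies.
So teno → zuteno.

zuteno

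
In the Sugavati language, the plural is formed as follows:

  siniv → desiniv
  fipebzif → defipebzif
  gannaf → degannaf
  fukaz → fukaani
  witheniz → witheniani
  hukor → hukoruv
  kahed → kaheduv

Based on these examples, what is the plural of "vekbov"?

devekbov

gannaf and fukaz both have last vowel 'a' yet inflect differently (degannaf, fukaani), so the last vowel is not what conditions the rule; the final letter is.
"vekbov" ends in -v. The one such stem in the data (siniv → desiniv) adds the prefix de-, so the same rule applies.
The other patterns: stems ending in -z drop the final letter and add -ani; stems ending in -d or -r add -uv.
So vekbov → devekbov.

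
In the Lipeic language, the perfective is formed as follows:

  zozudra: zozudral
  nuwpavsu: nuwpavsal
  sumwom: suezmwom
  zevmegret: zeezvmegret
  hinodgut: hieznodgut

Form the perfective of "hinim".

hieznim

"hinim" ends in a consonant. The stems ending in a consonant (sumwom → suezmwom, zevmegret → zeezvmegret, hinodgut → hieznodgut) insert -ez- after the first vowel.
So hinim → hieznim.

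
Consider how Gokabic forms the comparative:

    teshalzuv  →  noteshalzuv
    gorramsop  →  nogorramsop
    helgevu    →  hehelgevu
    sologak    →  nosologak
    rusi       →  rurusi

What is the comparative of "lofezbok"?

"lofezbok" ends in a consonant. The stems ending in a consonant (sologak → nosologak, teshalzuv → noteshalzuv, gorramsop → nogorramsop) add the prefix no-.
So lofezbok → nolofezbok.

nolofezbok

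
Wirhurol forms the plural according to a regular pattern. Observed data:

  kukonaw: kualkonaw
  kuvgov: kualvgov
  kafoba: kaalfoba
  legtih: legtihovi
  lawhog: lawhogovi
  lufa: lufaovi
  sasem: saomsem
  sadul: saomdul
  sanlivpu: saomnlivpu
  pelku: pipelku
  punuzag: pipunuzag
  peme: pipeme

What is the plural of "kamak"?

kafoba and lufa both end in -a yet inflect differently (kaalfoba, lufaovi), so the final letter is not what conditions the rule; the first letter is.
"kamak" begins with k-. The stems beginning with k- (kukonaw → kualkonaw, kuvgov → kualvgov, kafoba → kaalfoba) insert -al- after the first vowel.
The other patterns: stems beginning with l- add -ovi; stems beginning with s- insert -om- after the first vowel; stems beginning with p- add the prefix pi-.
So kamak → kaalmak.

kaalmak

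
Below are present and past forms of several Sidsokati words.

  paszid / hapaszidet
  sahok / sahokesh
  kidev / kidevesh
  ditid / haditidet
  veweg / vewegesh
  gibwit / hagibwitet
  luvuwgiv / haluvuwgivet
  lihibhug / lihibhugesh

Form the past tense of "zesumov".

zesumovesh

"zesumov" has last vowel 'o'. The one such stem in the data (sahok → sahokesh) adds -esh, so the same rule applies.
The other pattern: stems whose last vowel is 'i' add ha- … -et around the stem.
So zesumov → zesumovesh.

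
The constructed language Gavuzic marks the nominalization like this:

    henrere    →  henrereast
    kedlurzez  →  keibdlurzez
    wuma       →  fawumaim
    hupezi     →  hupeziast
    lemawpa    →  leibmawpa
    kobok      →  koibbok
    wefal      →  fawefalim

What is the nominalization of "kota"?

wuma and lemawpa both end in -a yet inflect differently (fawumaim, leibmawpa), so the final letter is not what conditions the rule; the first letter is.
"kota" begins with k-. The stems beginning with k- (kobok → koibbok, kedlurzez → keibdlurzez) insert -ib- after the first vowel.
The other patterns: stems beginning with w- add fa- … -im around the stem; stems beginning with h- add -ast.
So kota → koibta.

koibta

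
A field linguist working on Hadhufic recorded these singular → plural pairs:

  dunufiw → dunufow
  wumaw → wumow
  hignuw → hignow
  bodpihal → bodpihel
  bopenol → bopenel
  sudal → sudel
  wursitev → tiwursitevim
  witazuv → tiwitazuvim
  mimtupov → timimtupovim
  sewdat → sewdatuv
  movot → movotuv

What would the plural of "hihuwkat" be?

wumaw and bodpihal both have last vowel 'a' yet inflect differently (wumow, bodpihel), so the last vowel is not what conditions the rule; the final letter is.
"hihuwkat" ends in -t. The stems ending in -t (sewdat → sewdatuv, movot → movotuv) add -uv.
The other patterns: stems ending in -w change the last vowel to 'o'; stems ending in -l change the last vowel to 'e'; stems ending in -v add ti- … -im around the stem.
So hihuwkat → hihuwkatuv.

hihuwkatuv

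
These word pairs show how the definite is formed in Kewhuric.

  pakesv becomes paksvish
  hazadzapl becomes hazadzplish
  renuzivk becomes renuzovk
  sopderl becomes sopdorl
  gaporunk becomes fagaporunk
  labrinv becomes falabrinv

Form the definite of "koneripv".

"koneripv" has second-to-last letter 'p'. The one such stem in the data (hazadzapl → hazadzplish) deletes the last vowel and adds -ish (as does pakesv), so the same rule applies.
So koneripv → konerpvish.

konerpvish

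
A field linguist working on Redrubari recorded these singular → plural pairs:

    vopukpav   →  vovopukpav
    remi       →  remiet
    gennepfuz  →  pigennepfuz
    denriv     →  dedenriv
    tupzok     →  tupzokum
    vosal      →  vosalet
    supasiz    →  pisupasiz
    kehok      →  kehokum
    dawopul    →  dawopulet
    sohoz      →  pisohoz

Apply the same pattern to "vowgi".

tupzok and sohoz both have last vowel 'o' yet inflect differently (tupzokum, pisohoz), so the last vowel is not what conditions the rule; the final letter is.
"vowgi" ends in -i. The one such stem in the data (remi → remiet) adds -et, so the same rule applies.
The other patterns: stems ending in -k add -um; stems ending in -v repeat the first consonant+vowel as a prefix; stems ending in -z add the prefix pi-.
So vowgi → vowgiet.

vowgiet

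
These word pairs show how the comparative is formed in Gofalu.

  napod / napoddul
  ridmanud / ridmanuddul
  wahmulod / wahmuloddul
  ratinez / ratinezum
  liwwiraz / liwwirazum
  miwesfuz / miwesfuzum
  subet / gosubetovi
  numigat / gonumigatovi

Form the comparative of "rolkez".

rolkezum

ridmanud and miwesfuz both have last vowel 'u' yet inflect differently (ridmanuddul, miwesfuzum), so the last vowel is not what conditions the rule; the final letter is.
"rolkez" ends in -z. The stems ending in -z (ratinez → ratinezum, liwwiraz → liwwirazum, miwesfuz → miwesfuzum) add -um.
So rolkez → rolkezum.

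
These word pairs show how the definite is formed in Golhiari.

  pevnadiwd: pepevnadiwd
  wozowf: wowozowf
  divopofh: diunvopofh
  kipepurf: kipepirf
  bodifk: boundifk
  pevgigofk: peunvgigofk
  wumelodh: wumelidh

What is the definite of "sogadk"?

sogidk

wozowf and kipepurf both end in -f yet inflect differently (wowozowf, kipepirf), so the final letter is not what conditions the rule; the second-to-last letter is.
"sogadk" has second-to-last letter 'd'. The one such stem in the data (wumelodh → wumelidh) changes the last vowel to 'i' (as does kipepurf), so the same rule applies.
So sogadk → sogidk.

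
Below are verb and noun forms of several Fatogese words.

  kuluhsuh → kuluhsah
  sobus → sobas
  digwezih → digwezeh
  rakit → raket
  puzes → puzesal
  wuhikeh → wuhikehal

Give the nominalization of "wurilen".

wurilenal

kuluhsuh and digwezih both end in -h yet inflect differently (kuluhsah, digwezeh), so the final letter is not what conditions the rule; the last vowel is.
"wurilen" has last vowel 'e'. The stems whose last vowel is 'e' (puzes → puzesal, wuhikeh → wuhikehal) add -al.
So wurilen → wurilenal.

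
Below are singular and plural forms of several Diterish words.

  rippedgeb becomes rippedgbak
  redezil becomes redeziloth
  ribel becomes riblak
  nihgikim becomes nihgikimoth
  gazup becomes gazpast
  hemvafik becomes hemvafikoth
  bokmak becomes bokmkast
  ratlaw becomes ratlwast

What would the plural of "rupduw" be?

rupdwast

ribel and redezil both end in -l yet inflect differently (riblak, redeziloth), so the final letter is not what conditions the rule; the last vowel is.
"rupduw" has last vowel 'u'. The one such stem in the data (gazup → gazpast) deletes the last vowel and adds -ast (as do bokmak, ratlaw), so the same rule applies.
So rupduw → rupdwast.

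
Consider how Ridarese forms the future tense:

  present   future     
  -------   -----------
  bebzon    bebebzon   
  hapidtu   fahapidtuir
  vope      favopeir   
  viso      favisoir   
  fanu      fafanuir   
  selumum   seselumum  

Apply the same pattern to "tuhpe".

"tuhpe" ends in a vowel. The stems ending in a vowel (hapidtu → fahapidtuir, vope → favopeir, fanu → fafanuir) add fa- … -ir around the stem.
The other pattern: stems ending in a consonant repeat the first consonant+vowel as a prefix.
So tuhpe → fatuhpeir.

fatuhpeir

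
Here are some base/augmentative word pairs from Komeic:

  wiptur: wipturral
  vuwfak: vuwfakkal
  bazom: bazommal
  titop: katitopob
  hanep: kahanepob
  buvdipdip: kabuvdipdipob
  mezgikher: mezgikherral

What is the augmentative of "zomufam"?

zomufammal

"zomufam" ends in -m. The one such stem in the data (bazom → bazommal) doubles the final consonant and adds -al (as do mezgikher, vuwfak), so the same rule applies.
The other pattern: stems ending in -p add ka- … -ob around the stem.
So zomufam → zomufammal.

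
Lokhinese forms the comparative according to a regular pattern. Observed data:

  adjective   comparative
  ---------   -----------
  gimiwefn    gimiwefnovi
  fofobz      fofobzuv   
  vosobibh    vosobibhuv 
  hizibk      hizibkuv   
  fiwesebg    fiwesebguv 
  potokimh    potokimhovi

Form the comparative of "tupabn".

tupabnuv

vosobibh and potokimh both end in -h yet inflect differently (vosobibhuv, potokimhovi), so the final letter is not what conditions the rule; the second-to-last letter is.
"tupabn" has second-to-last letter 'b'. The stems whose second-to-last letter is 'b' (fofobz → fofobzuv, fiwesebg → fiwesebguv, hizibk → hizibkuv) add -uv.
So tupabn → tupabnuv.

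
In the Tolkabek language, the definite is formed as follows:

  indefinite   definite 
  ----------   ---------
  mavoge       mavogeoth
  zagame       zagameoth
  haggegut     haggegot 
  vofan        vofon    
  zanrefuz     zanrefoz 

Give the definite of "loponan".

zagame and zanrefuz both begin with z- yet inflect differently (zagameoth, zanrefoz), so the first letter is not what conditions the rule; whether the stem ends in a vowel or a consonant is.
"loponan" ends in a consonant. The stems ending in a consonant (haggegut → haggegot, vofan → vofon, zanrefuz → zanrefoz) change the last vowel to 'o'.
The other pattern: stems ending in a vowel add -oth.
So loponan → loponon.

loponon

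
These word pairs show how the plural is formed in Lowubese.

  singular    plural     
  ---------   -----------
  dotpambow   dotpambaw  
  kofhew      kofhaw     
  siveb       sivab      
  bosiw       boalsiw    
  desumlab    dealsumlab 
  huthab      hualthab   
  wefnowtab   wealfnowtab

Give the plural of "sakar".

"sakar" has last vowel 'a'. The stems whose last vowel is 'a' (desumlab → dealsumlab, huthab → hualthab, wefnowtab → wealfnowtab) insert -al- after the first vowel.
So sakar → saalkar.

saalkar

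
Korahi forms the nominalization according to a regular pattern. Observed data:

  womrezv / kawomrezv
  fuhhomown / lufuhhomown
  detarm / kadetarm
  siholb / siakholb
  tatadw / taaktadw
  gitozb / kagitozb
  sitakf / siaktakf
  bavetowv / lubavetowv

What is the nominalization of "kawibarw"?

bavetowv and womrezv both end in -v yet inflect differently (lubavetowv, kawomrezv), so the final letter is not what conditions the rule; the second-to-last letter is.
"kawibarw" has second-to-last letter 'r'. The one such stem in the data (detarm → kadetarm) adds the prefix ka-, so the same rule applies.
The other patterns: stems whose second-to-last letter is 'w' add the prefix lu-; stems whose second-to-last letter is 'd', 'k' or 'l' insert -ak- after the first vowel.
So kawibarw → kakawibarw.

kakawibarw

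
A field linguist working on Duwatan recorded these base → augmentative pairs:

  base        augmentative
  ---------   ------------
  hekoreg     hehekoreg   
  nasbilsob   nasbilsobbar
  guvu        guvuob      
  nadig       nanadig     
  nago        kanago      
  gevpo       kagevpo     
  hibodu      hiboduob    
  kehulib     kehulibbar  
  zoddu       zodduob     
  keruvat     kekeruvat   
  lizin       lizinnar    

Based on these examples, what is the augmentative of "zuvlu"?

"zuvlu" ends in -u. The stems ending in -u (zoddu → zodduob, guvu → guvuob, hibodu → hiboduob) add -ob.
So zuvlu → zuvluob.

zuvluob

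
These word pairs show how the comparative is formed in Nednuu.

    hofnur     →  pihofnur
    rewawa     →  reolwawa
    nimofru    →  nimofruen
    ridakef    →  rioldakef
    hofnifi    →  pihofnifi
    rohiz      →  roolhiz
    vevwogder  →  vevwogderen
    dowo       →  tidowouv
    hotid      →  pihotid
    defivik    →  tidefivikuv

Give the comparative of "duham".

tiduhamuv

"duham" begins with d-. The stems beginning with d- (dowo → tidowouv, defivik → tidefivikuv) add ti- … -uv around the stem.
The other patterns: stems beginning with r- insert -ol- after the first vowel; stems beginning with h- add the prefix pi-; stems beginning with n- or v- add -en.
So duham → tiduhamuv.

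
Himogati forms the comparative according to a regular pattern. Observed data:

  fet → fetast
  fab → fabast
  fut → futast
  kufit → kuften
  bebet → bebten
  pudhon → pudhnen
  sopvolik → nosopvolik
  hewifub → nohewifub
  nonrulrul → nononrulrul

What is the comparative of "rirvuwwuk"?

fet and kufit both end in -t yet inflect differently (fetast, kuften), so the final letter is not what conditions the rule; the number of vowels is.
"rirvuwwuk" has 3 vowels. The stems with 3 vowels (sopvolik → nosopvolik, hewifub → nohewifub, nonrulrul → nononrulrul) add the prefix no-.
So rirvuwwuk → norirvuwwuk.

norirvuwwuk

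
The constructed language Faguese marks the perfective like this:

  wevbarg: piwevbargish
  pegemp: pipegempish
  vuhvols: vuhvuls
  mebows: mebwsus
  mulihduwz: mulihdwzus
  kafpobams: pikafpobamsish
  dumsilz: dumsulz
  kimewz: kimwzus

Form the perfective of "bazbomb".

pibazbombish

mebows and vuhvols both end in -s yet inflect differently (mebwsus, vuhvuls), so the final letter is not what conditions the rule; the second-to-last letter is.
"bazbomb" has second-to-last letter 'm'. The stems whose second-to-last letter is 'm' (pegemp → pipegempish, kafpobams → pikafpobamsish) add pi- … -ish around the stem.
The other patterns: stems whose second-to-last letter is 'w' delete the last vowel and add -us; stems whose second-to-last letter is 'l' change the last vowel to 'u'.
So bazbomb → pibazbombish.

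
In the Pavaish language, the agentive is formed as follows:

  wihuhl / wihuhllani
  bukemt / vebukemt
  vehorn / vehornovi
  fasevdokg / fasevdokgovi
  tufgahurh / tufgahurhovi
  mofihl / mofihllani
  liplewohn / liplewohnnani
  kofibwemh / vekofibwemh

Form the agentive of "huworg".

"huworg" has second-to-last letter 'r'. The stems whose second-to-last letter is 'r' (vehorn → vehornovi, tufgahurh → tufgahurhovi) add -ovi.
The other patterns: stems whose second-to-last letter is 'm' add the prefix ve-; stems whose second-to-last letter is 'h' double the final consonant and add -ani.
So huworg → huworgovi.

huworgovi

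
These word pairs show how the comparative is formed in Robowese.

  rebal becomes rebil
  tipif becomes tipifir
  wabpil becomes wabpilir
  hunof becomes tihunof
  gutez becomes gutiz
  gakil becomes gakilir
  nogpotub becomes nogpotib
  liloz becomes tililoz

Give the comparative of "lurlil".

lurlilir

"lurlil" has last vowel 'i'. The stems whose last vowel is 'i' (tipif → tipifir, wabpil → wabpilir, gakil → gakilir) add -ir.
So lurlil → lurlilir.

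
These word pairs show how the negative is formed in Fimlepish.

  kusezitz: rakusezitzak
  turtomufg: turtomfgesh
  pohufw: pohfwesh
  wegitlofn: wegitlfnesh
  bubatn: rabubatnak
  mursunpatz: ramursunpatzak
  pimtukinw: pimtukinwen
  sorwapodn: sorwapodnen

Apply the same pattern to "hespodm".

hespodmen

bubatn and wegitlofn both end in -n yet inflect differently (rabubatnak, wegitlfnesh), so the final letter is not what conditions the rule; the second-to-last letter is.
"hespodm" has second-to-last letter 'd'. The one such stem in the data (sorwapodn → sorwapodnen) adds -en, so the same rule applies.
So hespodm → hespodmen.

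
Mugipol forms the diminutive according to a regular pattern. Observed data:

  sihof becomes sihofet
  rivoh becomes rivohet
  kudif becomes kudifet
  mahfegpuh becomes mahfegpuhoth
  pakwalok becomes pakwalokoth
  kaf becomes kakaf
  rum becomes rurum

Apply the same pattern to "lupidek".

lupidekoth

"lupidek" has 3 vowels. The stems with 3 vowels (pakwalok → pakwalokoth, mahfegpuh → mahfegpuhoth) add -oth.
So lupidek → lupidekoth.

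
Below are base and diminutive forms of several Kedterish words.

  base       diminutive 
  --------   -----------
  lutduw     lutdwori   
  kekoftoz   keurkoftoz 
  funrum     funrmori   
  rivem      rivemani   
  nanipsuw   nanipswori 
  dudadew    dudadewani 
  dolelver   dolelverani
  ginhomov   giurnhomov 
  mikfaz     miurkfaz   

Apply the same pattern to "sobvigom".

sourbvigom

"sobvigom" has last vowel 'o'. The stems whose last vowel is 'o' (kekoftoz → keurkoftoz, ginhomov → giurnhomov) insert -ur- after the first vowel.
The other patterns: stems whose last vowel is 'e' add -ani; stems whose last vowel is 'u' delete the last vowel and add -ori.
So sobvigom → sourbvigom.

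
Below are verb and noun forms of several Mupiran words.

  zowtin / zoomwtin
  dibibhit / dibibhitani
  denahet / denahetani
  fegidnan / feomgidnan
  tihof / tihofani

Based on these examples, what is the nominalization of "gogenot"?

gogenotani

zowtin and dibibhit both have last vowel 'i' yet inflect differently (zoomwtin, dibibhitani), so the last vowel is not what conditions the rule; the final letter is.
"gogenot" ends in -t. The stems ending in -t (denahet → denahetani, dibibhit → dibibhitani) add -ani.
So gogenot → gogenotani.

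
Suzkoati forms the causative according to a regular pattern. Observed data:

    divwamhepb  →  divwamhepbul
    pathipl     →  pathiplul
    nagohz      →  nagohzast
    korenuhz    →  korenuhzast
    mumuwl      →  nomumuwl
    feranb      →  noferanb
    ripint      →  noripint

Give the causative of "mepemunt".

nomepemunt

"mepemunt" has second-to-last letter 'n'. The stems whose second-to-last letter is 'n' (feranb → noferanb, ripint → noripint) add the prefix no-.
So mepemunt → nomepemunt.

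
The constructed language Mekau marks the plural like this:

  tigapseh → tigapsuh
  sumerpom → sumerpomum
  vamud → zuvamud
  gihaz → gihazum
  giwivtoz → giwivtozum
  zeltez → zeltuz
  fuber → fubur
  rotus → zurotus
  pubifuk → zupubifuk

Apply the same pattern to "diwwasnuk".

zudiwwasnuk

"diwwasnuk" has last vowel 'u'. The stems whose last vowel is 'u' (pubifuk → zupubifuk, vamud → zuvamud, rotus → zurotus) add the prefix zu-.
So diwwasnuk → zudiwwasnuk.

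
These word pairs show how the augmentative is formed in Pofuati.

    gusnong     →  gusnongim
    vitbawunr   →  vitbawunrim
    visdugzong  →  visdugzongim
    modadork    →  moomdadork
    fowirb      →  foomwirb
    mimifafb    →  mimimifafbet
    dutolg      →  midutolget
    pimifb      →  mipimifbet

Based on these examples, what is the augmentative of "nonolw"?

minonolwet

fowirb and mimifafb both end in -b yet inflect differently (foomwirb, mimimifafbet), so the final letter is not what conditions the rule; the second-to-last letter is.
"nonolw" has second-to-last letter 'l'. The one such stem in the data (dutolg → midutolget) adds mi- … -et around the stem, so the same rule applies.
The other patterns: stems whose second-to-last letter is 'n' add -im; stems whose second-to-last letter is 'r' insert -om- after the first vowel.
So nonolw → minonolwet.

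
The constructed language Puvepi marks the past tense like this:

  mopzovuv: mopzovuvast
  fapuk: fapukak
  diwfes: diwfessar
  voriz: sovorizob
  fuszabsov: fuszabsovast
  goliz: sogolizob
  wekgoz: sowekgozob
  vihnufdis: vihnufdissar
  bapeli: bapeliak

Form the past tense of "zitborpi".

zitborpiak

bapeli and vihnufdis both have last vowel 'i' yet inflect differently (bapeliak, vihnufdissar), so the last vowel is not what conditions the rule; the final letter is.
"zitborpi" ends in -i. The one such stem in the data (bapeli → bapeliak) adds -ak, so the same rule applies.
The other patterns: stems ending in -s double the final consonant and add -ar; stems ending in -z add so- … -ob around the stem; stems ending in -v add -ast.
So zitborpi → zitborpiak.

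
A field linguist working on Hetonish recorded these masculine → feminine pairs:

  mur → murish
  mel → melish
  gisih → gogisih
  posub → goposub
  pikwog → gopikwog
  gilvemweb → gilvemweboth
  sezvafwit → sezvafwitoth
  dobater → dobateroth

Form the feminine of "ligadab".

posub and gilvemweb both end in -b yet inflect differently (goposub, gilvemweboth), so the final letter is not what conditions the rule; the number of vowels is.
"ligadab" has 3 vowels. The stems with 3 vowels (gilvemweb → gilvemweboth, sezvafwit → sezvafwitoth, dobater → dobateroth) add -oth.
The other patterns: stems with 1 vowel add -ish; stems with 2 vowels add the prefix go-.
So ligadab → ligadaboth.

ligadaboth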